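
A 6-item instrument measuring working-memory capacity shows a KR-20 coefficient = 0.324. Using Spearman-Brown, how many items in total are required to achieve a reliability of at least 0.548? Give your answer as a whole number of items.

Spearman-Brown solved for the length factor n:
n = r_target (1 − r_old) / [ r_old (1 − r_target) ]
n = 0.548(1 − 0.324) / [0.324(1 − 0.548)]
  = 0.370448 / 0.146448 = 2.5296
So the test needs 2.5296 × 6 ≈ 15.18 items; rounding up, 16.

16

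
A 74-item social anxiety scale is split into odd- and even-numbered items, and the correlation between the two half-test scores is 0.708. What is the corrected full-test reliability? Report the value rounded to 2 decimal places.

0.83

r_full = 2r_hh / (1 + r_hh) = 2 × 0.708 / (1 + 0.708)
       = 1.4160 / 1.7080 = 0.8290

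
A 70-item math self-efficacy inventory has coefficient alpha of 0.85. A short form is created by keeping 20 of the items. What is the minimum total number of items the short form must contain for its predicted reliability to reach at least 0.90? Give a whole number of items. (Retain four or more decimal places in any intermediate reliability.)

Short-form reliability: n = 20/70 = 0.2857; r_20 = n·r/(1+(n−1)r) ≈ 0.6182
Then solve for n' with r_old = 0.6182, r_target = 0.90: n' = 0.90(1 − 0.6182)/[0.6182(1 − 0.90)] = 5.5584
Total items = 5.5584 × 20 = 111.17, rounded up to 112.

112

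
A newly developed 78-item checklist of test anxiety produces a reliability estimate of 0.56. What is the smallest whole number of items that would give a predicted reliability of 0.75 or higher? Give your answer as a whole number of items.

184

n = [0.75 × 0.44] / [0.56 × 0.25]
n = 0.3300 / 0.1400 ≈ 2.3571
2.3571 × 78 = 183.85 → 184 items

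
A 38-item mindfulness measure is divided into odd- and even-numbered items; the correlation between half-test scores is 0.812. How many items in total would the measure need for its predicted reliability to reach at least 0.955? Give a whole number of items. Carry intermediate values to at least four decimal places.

94

Corrected full-test reliability: r_full = 2 × 0.812 / (1 + 0.812) ≈ 0.8962
n = r_tgt(1 − r_full) / [r_full(1 − r_tgt)] = 0.955 × 0.1038 / (0.8962 × 0.045) ≈ 2.4580
Items = 2.4580 × 38 ≈ 93.40 → 94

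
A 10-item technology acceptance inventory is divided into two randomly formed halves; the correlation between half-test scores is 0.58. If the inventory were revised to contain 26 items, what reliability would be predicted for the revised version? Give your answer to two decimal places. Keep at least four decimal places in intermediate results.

0.88

Spearman-Brown correction (n = 2): r_full = 2·0.58/(1 + 0.58) = 0.7342
Length factor from 10 to 26 items: n = 26/10 = 2.6000
r_new = n·r_full / (1 + (n − 1)·r_full) = 1.9089 / 2.1747 ≈ 0.8778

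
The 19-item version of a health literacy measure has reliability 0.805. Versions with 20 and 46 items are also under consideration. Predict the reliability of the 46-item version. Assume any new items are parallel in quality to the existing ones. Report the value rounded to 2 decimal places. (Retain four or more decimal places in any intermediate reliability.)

The 20-item form is not needed; work directly from the 19-item form with n = 46/19 = 2.4211.
r_{46} = n·r / (1 + (n − 1)·r) = 1.9490 / 2.1440 ≈ 0.9090

0.91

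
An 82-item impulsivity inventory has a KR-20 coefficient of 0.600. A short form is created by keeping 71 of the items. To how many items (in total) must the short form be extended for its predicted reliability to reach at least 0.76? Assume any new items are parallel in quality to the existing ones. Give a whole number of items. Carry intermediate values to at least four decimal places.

First, r for the 71-item form: n = 71/82 = 0.8659, so r_71 = 0.8659·0.600/(1 + (0.8659 − 1)·0.600) = 0.5650
Length factor from the short form to reach 0.76: n' = 0.76(1 − 0.5650) / [0.5650(1 − 0.76)] ≈ 2.4381
Total items = 2.4381 × 71 = 173.11, rounded up to 174.

174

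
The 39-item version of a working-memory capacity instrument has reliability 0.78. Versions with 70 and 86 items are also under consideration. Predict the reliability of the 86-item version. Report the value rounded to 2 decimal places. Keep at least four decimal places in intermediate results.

0.89

Only the ratio of lengths matters: n = 86/39 = 2.2051
r_{86} = n·r / (1 + (n − 1)·r) = 1.7200 / 1.9400 ≈ 0.8866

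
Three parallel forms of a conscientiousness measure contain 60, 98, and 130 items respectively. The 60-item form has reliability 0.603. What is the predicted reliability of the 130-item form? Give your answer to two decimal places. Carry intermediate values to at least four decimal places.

The 98-item form is not needed; work directly from the 60-item form with n = 130/60 = 2.1667.
r_{130} = n·r / (1 + (n − 1)·r) = 1.3065 / 1.7035 ≈ 0.7670

0.77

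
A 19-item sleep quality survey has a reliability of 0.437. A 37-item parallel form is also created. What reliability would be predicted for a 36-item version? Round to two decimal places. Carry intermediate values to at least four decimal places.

0.60

The 37-item form is not needed; work directly from the 19-item form with n = 36/19 = 1.8947.
r_{36} = n·r / (1 + (n − 1)·r) = 0.8280 / 1.3910 ≈ 0.5953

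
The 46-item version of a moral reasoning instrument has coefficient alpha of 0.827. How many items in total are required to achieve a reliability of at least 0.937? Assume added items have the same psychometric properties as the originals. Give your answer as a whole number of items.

144

Invert Spearman-Brown to solve for n:
n = r_target (1 − r_old) / [ r_old (1 − r_target) ]
n = [0.937 × 0.173] / [0.827 × 0.063]
  = 0.162101 / 0.052101 = 3.1113
So the test needs 3.1113 × 46 ≈ 143.12 items; rounding up, 144.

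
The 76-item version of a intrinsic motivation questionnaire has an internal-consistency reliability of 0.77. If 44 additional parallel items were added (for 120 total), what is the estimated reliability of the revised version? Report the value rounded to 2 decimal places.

0.84

The new length is 120/76 = 1.5789 times the old.
By Spearman-Brown, r_new = n r / (1 + (n − 1) r).
r_new = 1.5789·0.77 / [1 + (1.5789 − 1)·0.77]
     = 1.2158 / 1.4458 = 0.8409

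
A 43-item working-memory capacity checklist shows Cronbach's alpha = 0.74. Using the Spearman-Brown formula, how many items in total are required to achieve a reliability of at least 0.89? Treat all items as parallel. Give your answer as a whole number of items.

Invert Spearman-Brown to solve for n:
n = r*(1 − r) / [ r (1 − r*) ]
n = [0.89 × 0.26] / [0.74 × 0.11]
  = 0.2314 / 0.0814 = 2.8428
2.8428 × 43 = 122.24 → 123 items

123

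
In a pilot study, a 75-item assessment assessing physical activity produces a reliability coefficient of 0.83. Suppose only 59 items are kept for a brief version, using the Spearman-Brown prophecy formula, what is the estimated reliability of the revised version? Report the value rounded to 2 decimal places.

0.79

n = 59/75 = 0.7867
Spearman-Brown: r_new = n·r / (1 + (n − 1)·r)
r_new = 0.7867·0.83 / [1 + (0.7867 − 1)·0.83]
     = 0.6530 / 0.8230 = 0.7934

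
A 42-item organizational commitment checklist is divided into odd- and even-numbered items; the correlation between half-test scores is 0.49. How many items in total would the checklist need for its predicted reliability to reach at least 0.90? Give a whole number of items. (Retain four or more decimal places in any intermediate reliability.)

Corrected full-test reliability: r_full = 2 × 0.49 / (1 + 0.49) ≈ 0.6577
n = r_tgt(1 − r_full) / [r_full(1 − r_tgt)] = 0.90 × 0.3423 / (0.6577 × 0.10) ≈ 4.6841
Required items = 4.6841 × 42 = 196.73, so 197 items.

197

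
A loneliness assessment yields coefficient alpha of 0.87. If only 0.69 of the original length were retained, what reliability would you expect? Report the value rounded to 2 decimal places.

Spearman-Brown: r_new = n·r / (1 + (n − 1)·r)
r_new = 0.69·0.87 / [1 + (0.69 − 1)·0.87]
r_new = 0.6003 / 0.7303 ≈ 0.8220

0.82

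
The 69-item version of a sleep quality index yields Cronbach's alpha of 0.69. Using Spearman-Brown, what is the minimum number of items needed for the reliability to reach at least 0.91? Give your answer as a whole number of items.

314

n = 0.91(1 − 0.69) / [0.69(1 − 0.91)]
n = 0.2821 / 0.0621 ≈ 4.5427
4.5427 × 69 = 313.45 → 314 items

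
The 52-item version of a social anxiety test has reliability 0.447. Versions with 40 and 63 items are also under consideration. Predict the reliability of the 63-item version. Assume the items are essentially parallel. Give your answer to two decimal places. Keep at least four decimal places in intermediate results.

The 40-item form is not needed; work directly from the 52-item form with n = 63/52 = 1.2115.
r_{63} = n·r / (1 + (n − 1)·r) = 0.5415 / 1.0945 ≈ 0.4947

0.49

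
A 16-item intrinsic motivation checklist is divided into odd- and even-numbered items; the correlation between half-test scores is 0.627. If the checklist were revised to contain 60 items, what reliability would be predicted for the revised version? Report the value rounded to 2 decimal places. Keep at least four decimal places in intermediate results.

0.93

First correct the split-half correlation to full-test reliability: r_full = 2 × 0.627 / (1 + 0.627) ≈ 0.7707
Then adjust to 60 items: n = 60/16 = 3.7500
r_new = n·r_full / (1 + (n − 1)·r_full) = 2.8901 / 3.1194 ≈ 0.9265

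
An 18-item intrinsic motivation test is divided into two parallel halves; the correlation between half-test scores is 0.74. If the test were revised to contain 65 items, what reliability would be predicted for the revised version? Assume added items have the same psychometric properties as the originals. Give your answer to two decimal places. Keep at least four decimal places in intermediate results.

0.95

Spearman-Brown correction (n = 2): r_full = 2·0.74/(1 + 0.74) = 0.8506
Then adjust to 65 items: n = 65/18 = 3.6111
r_new = n·r_full / (1 + (n − 1)·r_full) = 3.0716 / 3.2210 ≈ 0.9536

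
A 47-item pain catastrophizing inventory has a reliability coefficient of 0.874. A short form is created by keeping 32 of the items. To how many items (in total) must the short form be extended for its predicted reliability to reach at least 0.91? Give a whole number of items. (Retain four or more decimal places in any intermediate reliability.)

69

Short-form reliability: n = 32/47 = 0.6809; r_32 = n·r/(1+(n−1)r) ≈ 0.8253
Then solve for n' with r_old = 0.8253, r_target = 0.91: n' = 0.91(1 − 0.8253)/[0.8253(1 − 0.91)] = 2.1403
Items = 2.1403 × 32 ≈ 68.49 → 69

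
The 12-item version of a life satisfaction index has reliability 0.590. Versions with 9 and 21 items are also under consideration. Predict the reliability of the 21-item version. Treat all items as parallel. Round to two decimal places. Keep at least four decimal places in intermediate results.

Only the ratio of lengths matters: n = 21/12 = 1.7500
r_{21} = n·r / (1 + (n − 1)·r) = 1.0325 / 1.4425 ≈ 0.7158

0.72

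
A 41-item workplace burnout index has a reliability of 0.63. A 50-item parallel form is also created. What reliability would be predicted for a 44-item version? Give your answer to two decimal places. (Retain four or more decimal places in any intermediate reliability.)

0.65

The 50-item form is not needed; work directly from the 41-item form with n = 44/41 = 1.0732.
r_{44} = n·r / (1 + (n − 1)·r) = 0.6761 / 1.0461 ≈ 0.6463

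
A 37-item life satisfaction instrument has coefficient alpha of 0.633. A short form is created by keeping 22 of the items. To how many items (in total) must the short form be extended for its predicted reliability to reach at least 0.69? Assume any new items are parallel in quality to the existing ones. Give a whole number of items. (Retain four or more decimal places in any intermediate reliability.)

First, r for the 22-item form: n = 22/37 = 0.5946, so r_22 = 0.5946·0.633/(1 + (0.5946 − 1)·0.633) = 0.5063
Length factor from the short form to reach 0.69: n' = 0.69(1 − 0.5063) / [0.5063(1 − 0.69)] ≈ 2.1704
Total items = 2.1704 × 22 = 47.75, rounded up to 48.

48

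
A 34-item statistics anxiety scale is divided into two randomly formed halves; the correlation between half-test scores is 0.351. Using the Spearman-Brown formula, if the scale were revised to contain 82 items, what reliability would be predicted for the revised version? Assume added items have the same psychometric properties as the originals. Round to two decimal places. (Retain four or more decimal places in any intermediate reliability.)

0.72

First correct the split-half correlation to full-test reliability: r_full = 2 × 0.351 / (1 + 0.351) ≈ 0.5196
Length factor from 34 to 82 items: n = 82/34 = 2.4118
r_new = n·r_full / (1 + (n − 1)·r_full) = 1.2532 / 1.7336 ≈ 0.7229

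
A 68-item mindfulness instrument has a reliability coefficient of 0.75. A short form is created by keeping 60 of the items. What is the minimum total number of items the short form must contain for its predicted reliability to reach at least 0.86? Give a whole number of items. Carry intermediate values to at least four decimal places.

First, r for the 60-item form: n = 60/68 = 0.8824, so r_60 = 0.8824·0.75/(1 + (0.8824 − 1)·0.75) = 0.7258
Then solve for n' with r_old = 0.7258, r_target = 0.86: n' = 0.86(1 − 0.7258)/[0.7258(1 − 0.86)] = 2.3207
Total items = 2.3207 × 60 = 139.24, rounded up to 140.

140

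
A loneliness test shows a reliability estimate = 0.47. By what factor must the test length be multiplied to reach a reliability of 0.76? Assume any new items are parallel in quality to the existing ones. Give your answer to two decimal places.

n = 0.76(1 − 0.47) / [0.47(1 − 0.76)]
n = 0.4028 / 0.1128 ≈ 3.5709

3.57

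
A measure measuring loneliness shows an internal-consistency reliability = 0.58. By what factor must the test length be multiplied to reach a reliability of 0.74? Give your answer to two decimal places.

Invert Spearman-Brown to solve for n:
n = r_target (1 − r_old) / [ r_old (1 − r_target) ]
n = 0.74(1 − 0.58) / [0.58(1 − 0.74)]
n = 0.3108 / 0.1508 ≈ 2.0610

2.06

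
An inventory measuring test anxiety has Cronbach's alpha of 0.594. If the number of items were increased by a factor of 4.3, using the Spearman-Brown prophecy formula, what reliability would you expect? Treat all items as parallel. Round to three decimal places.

0.863

r_new = (4.3 × 0.594) / (1 + (4.3 − 1) × 0.594)
r_new = 2.5542 / 2.9602 ≈ 0.8628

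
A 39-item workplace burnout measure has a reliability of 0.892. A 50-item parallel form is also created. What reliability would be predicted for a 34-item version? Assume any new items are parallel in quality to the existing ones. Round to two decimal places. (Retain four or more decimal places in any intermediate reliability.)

The 50-item form is not needed; work directly from the 39-item form with n = 34/39 = 0.8718.
r_{34} = n·r / (1 + (n − 1)·r) = 0.7776 / 0.8856 ≈ 0.8780

0.88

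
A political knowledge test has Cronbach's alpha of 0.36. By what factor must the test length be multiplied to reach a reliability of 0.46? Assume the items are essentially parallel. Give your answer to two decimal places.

Rearranging the Spearman-Brown formula for n,
n = r*(1 − r) / [ r (1 − r*) ]
n = [0.46 × 0.64] / [0.36 × 0.54]
  = 0.2944 / 0.1944 = 1.5144

1.51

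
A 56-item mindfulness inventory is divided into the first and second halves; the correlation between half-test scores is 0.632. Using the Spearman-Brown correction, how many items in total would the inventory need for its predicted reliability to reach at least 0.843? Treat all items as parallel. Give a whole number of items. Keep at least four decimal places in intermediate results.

r_full = 2(0.632)/(1 + 0.632) = 0.7745
Solve Spearman-Brown for n: n = 0.843(1 − 0.7745) / [0.7745(1 − 0.843)] = 1.5633
Items = 1.5633 × 56 ≈ 87.54 → 88

88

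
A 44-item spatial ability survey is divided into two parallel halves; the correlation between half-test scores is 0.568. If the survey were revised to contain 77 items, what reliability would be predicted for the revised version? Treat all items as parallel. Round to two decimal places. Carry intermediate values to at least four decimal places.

Spearman-Brown correction (n = 2): r_full = 2·0.568/(1 + 0.568) = 0.7245
Then adjust to 77 items: n = 77/44 = 1.7500
r_new = n·r_full / (1 + (n − 1)·r_full) = 1.2679 / 1.5434 ≈ 0.8215

0.82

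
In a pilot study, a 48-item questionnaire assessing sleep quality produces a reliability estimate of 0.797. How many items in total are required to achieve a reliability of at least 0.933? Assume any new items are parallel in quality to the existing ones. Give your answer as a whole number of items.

171

n = [0.933 × 0.203] / [0.797 × 0.067]
n = 0.189399 / 0.053399 ≈ 3.5469
3.5469 × 48 = 170.25 → 171 items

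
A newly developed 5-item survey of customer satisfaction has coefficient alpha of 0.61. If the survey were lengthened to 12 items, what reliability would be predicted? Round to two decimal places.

Length ratio n = 12/5 = 2.4
Spearman-Brown: r_new = n·r / (1 + (n − 1)·r)
r_new = (2.4 × 0.61) / (1 + (2.4 − 1) × 0.61)
     = 1.4640 / 1.8540 = 0.7896

0.79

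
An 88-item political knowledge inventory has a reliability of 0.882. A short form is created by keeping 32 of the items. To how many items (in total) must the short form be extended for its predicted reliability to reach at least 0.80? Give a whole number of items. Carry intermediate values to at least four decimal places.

First, r for the 32-item form: n = 32/88 = 0.3636, so r_32 = 0.3636·0.882/(1 + (0.3636 − 1)·0.882) = 0.7310
Length factor from the short form to reach 0.80: n' = 0.80(1 − 0.7310) / [0.7310(1 − 0.80)] ≈ 1.4720
Items = 1.4720 × 32 ≈ 47.10 → 48

48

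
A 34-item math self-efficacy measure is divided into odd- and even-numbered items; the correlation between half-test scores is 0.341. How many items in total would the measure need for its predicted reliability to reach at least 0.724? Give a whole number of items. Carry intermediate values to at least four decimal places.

Corrected full-test reliability: r_full = 2 × 0.341 / (1 + 0.341) ≈ 0.5086
Solve Spearman-Brown for n: n = 0.724(1 − 0.5086) / [0.5086(1 − 0.724)] = 2.5345
Required items = 2.5345 × 34 = 86.17, so 87 items.

87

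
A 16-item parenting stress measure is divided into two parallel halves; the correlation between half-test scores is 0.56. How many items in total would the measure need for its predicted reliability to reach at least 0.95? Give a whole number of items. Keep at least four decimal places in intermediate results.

r_full = 2(0.56)/(1 + 0.56) = 0.7179
n = r_tgt(1 − r_full) / [r_full(1 − r_tgt)] = 0.95 × 0.2821 / (0.7179 × 0.05) ≈ 7.4661
Items = 7.4661 × 16 ≈ 119.46 → 120

120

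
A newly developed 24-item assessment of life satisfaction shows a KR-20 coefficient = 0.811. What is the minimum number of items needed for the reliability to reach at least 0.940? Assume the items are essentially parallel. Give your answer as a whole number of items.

88

Spearman-Brown solved for the length factor n:
n = r_target (1 − r_old) / [ r_old (1 − r_target) ]
n = 0.940(1 − 0.811) / [0.811(1 − 0.940)]
  = 0.177660 / 0.048660 = 3.6510
So the test needs 3.6510 × 24 ≈ 87.62 items; rounding up, 88.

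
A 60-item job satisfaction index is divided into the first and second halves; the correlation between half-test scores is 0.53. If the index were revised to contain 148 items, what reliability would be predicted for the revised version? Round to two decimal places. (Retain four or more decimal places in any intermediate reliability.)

Spearman-Brown correction (n = 2): r_full = 2·0.53/(1 + 0.53) = 0.6928
Then adjust to 148 items: n = 148/60 = 2.4667
r_new = n·r_full / (1 + (n − 1)·r_full) = 1.7089 / 2.0161 ≈ 0.8476

0.85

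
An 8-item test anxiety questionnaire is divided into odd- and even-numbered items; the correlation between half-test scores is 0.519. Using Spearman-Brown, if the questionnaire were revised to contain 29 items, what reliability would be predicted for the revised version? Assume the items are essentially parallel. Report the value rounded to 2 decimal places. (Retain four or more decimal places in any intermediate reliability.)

0.89

First correct the split-half correlation to full-test reliability: r_full = 2 × 0.519 / (1 + 0.519) ≈ 0.6833
Length factor from 8 to 29 items: n = 29/8 = 3.6250
r_new = n·r_full / (1 + (n − 1)·r_full) = 2.4770 / 2.7937 ≈ 0.8866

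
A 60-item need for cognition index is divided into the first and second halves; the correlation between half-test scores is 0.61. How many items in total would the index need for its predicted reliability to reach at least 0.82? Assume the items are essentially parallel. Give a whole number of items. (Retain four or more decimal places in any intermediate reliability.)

88

r_full = 2(0.61)/(1 + 0.61) = 0.7578
n = r_tgt(1 − r_full) / [r_full(1 − r_tgt)] = 0.82 × 0.2422 / (0.7578 × 0.18) ≈ 1.4560
Required items = 1.4560 × 60 = 87.36, so 88 items.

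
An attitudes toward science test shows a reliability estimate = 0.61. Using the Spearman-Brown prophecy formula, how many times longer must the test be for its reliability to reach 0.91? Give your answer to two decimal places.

6.46

Spearman-Brown solved for the length factor n:
n = r_target (1 − r_old) / [ r_old (1 − r_target) ]
n = 0.91 × (1 − 0.61) / [ 0.61 × (1 − 0.91) ]
n = 0.3549 / 0.0549 ≈ 6.4645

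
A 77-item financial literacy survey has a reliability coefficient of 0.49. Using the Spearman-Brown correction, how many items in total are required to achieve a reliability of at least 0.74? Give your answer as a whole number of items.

n = 0.74 × (1 − 0.49) / [ 0.49 × (1 − 0.74) ]
  = 0.3774 / 0.1274 = 2.9623
Items needed = n × 77 = 2.9623 × 77 ≈ 228.10 → round up to 229

229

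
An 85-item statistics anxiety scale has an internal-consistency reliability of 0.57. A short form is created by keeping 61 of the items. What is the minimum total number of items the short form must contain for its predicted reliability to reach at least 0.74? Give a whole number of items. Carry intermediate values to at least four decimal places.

183

Short-form reliability: n = 61/85 = 0.7176; r_61 = n·r/(1+(n−1)r) ≈ 0.4875
Then solve for n' with r_old = 0.4875, r_target = 0.74: n' = 0.74(1 − 0.4875)/[0.4875(1 − 0.74)] = 2.9921
Items = 2.9921 × 61 ≈ 182.52 → 183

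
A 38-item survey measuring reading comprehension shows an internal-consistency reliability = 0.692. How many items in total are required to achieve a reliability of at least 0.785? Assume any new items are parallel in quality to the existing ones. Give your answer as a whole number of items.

Spearman-Brown solved for the length factor n:
n = r_target (1 − r_old) / [ r_old (1 − r_target) ]
n = [0.785 × 0.308] / [0.692 × 0.215]
n = 0.241780 / 0.148780 ≈ 1.6251
So the test needs 1.6251 × 38 ≈ 61.75 items; rounding up, 62.

62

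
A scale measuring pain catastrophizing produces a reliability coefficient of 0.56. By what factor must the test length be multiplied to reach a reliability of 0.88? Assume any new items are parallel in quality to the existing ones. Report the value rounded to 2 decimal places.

n = 0.88 × (1 − 0.56) / [ 0.56 × (1 − 0.88) ]
n = 0.3872 / 0.0672 ≈ 5.7619

5.76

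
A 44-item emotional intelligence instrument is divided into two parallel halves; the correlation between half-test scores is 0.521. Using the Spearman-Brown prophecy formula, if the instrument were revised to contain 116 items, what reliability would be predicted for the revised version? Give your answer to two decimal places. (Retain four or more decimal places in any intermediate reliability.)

0.85

Full-test reliability from the split-half r: r_full = 2(0.521)/(1 + 0.521) = 0.6851
Length factor from 44 to 116 items: n = 116/44 = 2.6364
r_new = n·r_full / (1 + (n − 1)·r_full) = 1.8062 / 2.1211 ≈ 0.8515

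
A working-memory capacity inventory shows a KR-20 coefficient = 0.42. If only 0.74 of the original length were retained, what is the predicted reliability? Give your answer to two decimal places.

0.35

r_new = 0.74·0.42 / [1 + (0.74 − 1)·0.42]
r_new = 0.3108 / 0.8908 ≈ 0.3489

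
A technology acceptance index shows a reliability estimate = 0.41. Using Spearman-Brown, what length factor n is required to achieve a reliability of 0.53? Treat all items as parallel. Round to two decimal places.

1.62

Rearranging the Spearman-Brown formula for n,
n = r_target (1 − r_old) / [ r_old (1 − r_target) ]
n = 0.53 × (1 − 0.41) / [ 0.41 × (1 − 0.53) ]
  = 0.3127 / 0.1927 = 1.6227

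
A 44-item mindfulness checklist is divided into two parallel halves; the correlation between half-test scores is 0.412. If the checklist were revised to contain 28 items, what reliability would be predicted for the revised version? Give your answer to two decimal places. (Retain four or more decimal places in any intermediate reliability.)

0.47

First correct the split-half correlation to full-test reliability: r_full = 2 × 0.412 / (1 + 0.412) ≈ 0.5836
Then adjust to 28 items: n = 28/44 = 0.6364
r_new = n·r_full / (1 + (n − 1)·r_full) = 0.3714 / 0.7878 ≈ 0.4714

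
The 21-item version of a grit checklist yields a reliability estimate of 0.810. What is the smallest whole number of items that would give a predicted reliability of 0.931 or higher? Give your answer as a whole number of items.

67

Spearman-Brown solved for the length factor n:
n = r_target (1 − r_old) / [ r_old (1 − r_target) ]
n = 0.931(1 − 0.810) / [0.810(1 − 0.931)]
  = 0.176890 / 0.055890 = 3.1650
So the test needs 3.1650 × 21 ≈ 66.47 items; rounding up, 67.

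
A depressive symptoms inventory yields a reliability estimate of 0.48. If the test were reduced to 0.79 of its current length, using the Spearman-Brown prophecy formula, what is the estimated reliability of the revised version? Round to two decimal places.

By Spearman-Brown, r_new = n r / (1 + (n − 1) r).
r_new = (0.79 × 0.48) / (1 + (0.79 − 1) × 0.48)
r_new = 0.3792 / 0.8992 ≈ 0.4217

0.42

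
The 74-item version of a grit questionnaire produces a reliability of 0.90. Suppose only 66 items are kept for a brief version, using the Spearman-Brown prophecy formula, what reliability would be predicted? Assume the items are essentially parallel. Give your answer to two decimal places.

0.89

Length ratio n = 66/74 = 0.8919
Spearman-Brown: r_new = n·r / (1 + (n − 1)·r)
r_new = 0.8919·0.90 / [1 + (0.8919 − 1)·0.90]
     = 0.8027 / 0.9027 = 0.8892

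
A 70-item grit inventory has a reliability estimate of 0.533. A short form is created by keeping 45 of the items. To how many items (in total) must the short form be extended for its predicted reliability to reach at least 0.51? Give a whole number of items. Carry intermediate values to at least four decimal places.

64

First, r for the 45-item form: n = 45/70 = 0.6429, so r_45 = 0.6429·0.533/(1 + (0.6429 − 1)·0.533) = 0.4232
Length factor from the short form to reach 0.51: n' = 0.51(1 − 0.4232) / [0.4232(1 − 0.51)] ≈ 1.4186
Items = 1.4186 × 45 ≈ 63.84 → 64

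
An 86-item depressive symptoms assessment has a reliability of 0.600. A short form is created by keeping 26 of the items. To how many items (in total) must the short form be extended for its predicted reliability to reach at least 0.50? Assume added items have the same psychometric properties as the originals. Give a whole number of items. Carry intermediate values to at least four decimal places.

58

First, r for the 26-item form: n = 26/86 = 0.3023, so r_26 = 0.3023·0.600/(1 + (0.3023 − 1)·0.600) = 0.3120
Then solve for n' with r_old = 0.3120, r_target = 0.50: n' = 0.50(1 − 0.3120)/[0.3120(1 − 0.50)] = 2.2051
Total items = 2.2051 × 26 = 57.33, rounded up to 58.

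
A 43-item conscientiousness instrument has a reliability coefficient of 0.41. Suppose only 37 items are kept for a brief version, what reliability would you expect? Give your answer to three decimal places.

0.374

The new length is 37/43 = 0.8605 times the old.
Spearman-Brown: r_new = n·r / (1 + (n − 1)·r)
r_new = 0.8605·0.41 / [1 + (0.8605 − 1)·0.41]
r_new = 0.3528 / 0.9428 ≈ 0.3742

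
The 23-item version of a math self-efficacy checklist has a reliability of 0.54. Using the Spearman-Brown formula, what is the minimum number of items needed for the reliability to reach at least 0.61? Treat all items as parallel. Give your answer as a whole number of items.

Rearranging the Spearman-Brown formula for n,
n = r_target (1 − r_old) / [ r_old (1 − r_target) ]
n = [0.61 × 0.46] / [0.54 × 0.39]
  = 0.2806 / 0.2106 = 1.3324
1.3324 × 23 = 30.65 → 31 items

31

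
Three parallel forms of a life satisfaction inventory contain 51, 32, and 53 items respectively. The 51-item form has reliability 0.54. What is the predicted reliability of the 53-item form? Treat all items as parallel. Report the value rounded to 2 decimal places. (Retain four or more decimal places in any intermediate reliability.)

The 32-item form is not needed; work directly from the 51-item form with n = 53/51 = 1.0392.
r_{53} = n·r / (1 + (n − 1)·r) = 0.5612 / 1.0212 ≈ 0.5495

0.55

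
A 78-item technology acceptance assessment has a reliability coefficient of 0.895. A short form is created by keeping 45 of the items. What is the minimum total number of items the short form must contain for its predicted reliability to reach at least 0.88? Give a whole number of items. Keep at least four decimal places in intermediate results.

68

First, r for the 45-item form: n = 45/78 = 0.5769, so r_45 = 0.5769·0.895/(1 + (0.5769 − 1)·0.895) = 0.8310
Length factor from the short form to reach 0.88: n' = 0.88(1 − 0.8310) / [0.8310(1 − 0.88)] ≈ 1.4914
Total items = 1.4914 × 45 = 67.11, rounded up to 68.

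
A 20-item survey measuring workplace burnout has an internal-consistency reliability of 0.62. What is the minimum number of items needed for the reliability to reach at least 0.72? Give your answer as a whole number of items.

32

Invert Spearman-Brown to solve for n:
n = r*(1 − r) / [ r (1 − r*) ]
n = 0.72(1 − 0.62) / [0.62(1 − 0.72)]
  = 0.2736 / 0.1736 = 1.5760
1.5760 × 20 = 31.52 → 32 items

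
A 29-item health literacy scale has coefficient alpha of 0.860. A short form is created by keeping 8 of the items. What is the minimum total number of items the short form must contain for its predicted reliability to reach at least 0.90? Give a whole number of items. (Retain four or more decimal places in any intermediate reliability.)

First, r for the 8-item form: n = 8/29 = 0.2759, so r_8 = 0.2759·0.860/(1 + (0.2759 − 1)·0.860) = 0.6289
Then solve for n' with r_old = 0.6289, r_target = 0.90: n' = 0.90(1 − 0.6289)/[0.6289(1 − 0.90)] = 5.3107
Items = 5.3107 × 8 ≈ 42.49 → 43

43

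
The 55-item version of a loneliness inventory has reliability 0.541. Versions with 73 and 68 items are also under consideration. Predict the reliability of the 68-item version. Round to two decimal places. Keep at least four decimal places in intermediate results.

0.59

Only the ratio of lengths matters: n = 68/55 = 1.2364
r_{68} = n·r / (1 + (n − 1)·r) = 0.6689 / 1.1279 ≈ 0.5930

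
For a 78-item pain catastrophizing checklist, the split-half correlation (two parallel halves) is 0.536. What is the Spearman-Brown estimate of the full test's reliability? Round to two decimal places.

0.70

Apply the Spearman-Brown correction with n = 2:
r_full = 2(0.536) / (1 + 0.536)
r_full = 1.0720 / 1.5360 ≈ 0.6979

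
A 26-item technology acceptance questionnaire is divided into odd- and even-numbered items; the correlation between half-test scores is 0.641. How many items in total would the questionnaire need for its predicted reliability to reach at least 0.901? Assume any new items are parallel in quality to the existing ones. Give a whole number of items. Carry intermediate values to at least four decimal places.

67

r_full = 2(0.641)/(1 + 0.641) = 0.7812
Solve Spearman-Brown for n: n = 0.901(1 − 0.7812) / [0.7812(1 − 0.901)] = 2.5490
Required items = 2.5490 × 26 = 66.27, so 67 items.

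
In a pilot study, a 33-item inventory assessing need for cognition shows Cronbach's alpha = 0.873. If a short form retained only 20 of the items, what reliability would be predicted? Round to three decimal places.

n = 20/33 = 0.6061
r_new = 0.6061·0.873 / [1 + (0.6061 − 1)·0.873]
r_new = 0.5291 / 0.6561 ≈ 0.8064

0.806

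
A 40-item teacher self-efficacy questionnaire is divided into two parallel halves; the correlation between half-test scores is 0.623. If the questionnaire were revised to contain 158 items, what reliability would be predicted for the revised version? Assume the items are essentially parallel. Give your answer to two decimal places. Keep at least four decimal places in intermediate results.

0.93

Spearman-Brown correction (n = 2): r_full = 2·0.623/(1 + 0.623) = 0.7677
Then adjust to 158 items: n = 158/40 = 3.9500
r_new = n·r_full / (1 + (n − 1)·r_full) = 3.0324 / 3.2647 ≈ 0.9288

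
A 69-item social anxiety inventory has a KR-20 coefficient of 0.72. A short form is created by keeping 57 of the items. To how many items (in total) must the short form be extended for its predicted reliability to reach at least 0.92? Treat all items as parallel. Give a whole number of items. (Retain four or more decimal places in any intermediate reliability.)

First, r for the 57-item form: n = 57/69 = 0.8261, so r_57 = 0.8261·0.72/(1 + (0.8261 − 1)·0.72) = 0.6799
Length factor from the short form to reach 0.92: n' = 0.92(1 − 0.6799) / [0.6799(1 − 0.92)] ≈ 5.4143
Items = 5.4143 × 57 ≈ 308.62 → 309

309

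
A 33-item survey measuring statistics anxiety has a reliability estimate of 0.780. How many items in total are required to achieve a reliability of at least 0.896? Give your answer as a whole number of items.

81

n = [0.896 × 0.220] / [0.780 × 0.104]
n = 0.197120 / 0.081120 ≈ 2.4300
Items needed = n × 33 = 2.4300 × 33 ≈ 80.19 → round up to 81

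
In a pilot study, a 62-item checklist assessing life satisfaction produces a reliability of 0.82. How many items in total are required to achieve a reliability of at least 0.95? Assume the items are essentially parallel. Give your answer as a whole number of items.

259

Rearranging the Spearman-Brown formula for n,
n = r*(1 − r) / [ r (1 − r*) ]
n = 0.95(1 − 0.82) / [0.82(1 − 0.95)]
n = 0.1710 / 0.0410 ≈ 4.1707
Items needed = n × 62 = 4.1707 × 62 ≈ 258.58 → round up to 259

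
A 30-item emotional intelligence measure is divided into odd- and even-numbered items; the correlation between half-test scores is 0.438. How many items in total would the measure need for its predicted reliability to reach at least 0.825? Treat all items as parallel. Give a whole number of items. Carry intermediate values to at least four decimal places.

Corrected full-test reliability: r_full = 2 × 0.438 / (1 + 0.438) ≈ 0.6092
Solve Spearman-Brown for n: n = 0.825(1 − 0.6092) / [0.6092(1 − 0.825)] = 3.0242
Items = 3.0242 × 30 ≈ 90.73 → 91

91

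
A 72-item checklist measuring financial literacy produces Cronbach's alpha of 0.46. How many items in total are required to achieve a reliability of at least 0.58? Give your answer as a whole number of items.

Spearman-Brown solved for the length factor n:
n = r_target (1 − r_old) / [ r_old (1 − r_target) ]
n = 0.58(1 − 0.46) / [0.46(1 − 0.58)]
  = 0.3132 / 0.1932 = 1.6211
So the test needs 1.6211 × 72 ≈ 116.72 items; rounding up, 117.

117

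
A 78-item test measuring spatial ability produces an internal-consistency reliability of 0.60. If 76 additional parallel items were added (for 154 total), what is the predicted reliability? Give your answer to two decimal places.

0.75

The new length is 154/78 = 1.9744 times the old.
r_new = (1.9744 × 0.60) / (1 + (1.9744 − 1) × 0.60)
     = 1.1846 / 1.5846 = 0.7476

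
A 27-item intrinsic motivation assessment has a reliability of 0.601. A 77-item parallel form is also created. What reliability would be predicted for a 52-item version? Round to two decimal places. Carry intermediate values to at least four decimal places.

The 77-item form is not needed; work directly from the 27-item form with n = 52/27 = 1.9259.
r_{52} = n·r / (1 + (n − 1)·r) = 1.1575 / 1.5565 ≈ 0.7437

0.74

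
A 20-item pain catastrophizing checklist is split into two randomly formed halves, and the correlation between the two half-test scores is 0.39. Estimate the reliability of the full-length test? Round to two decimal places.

0.56

The full test is twice the length of either half (n = 2).
r_full = 2r_hh / (1 + r_hh) = 2 × 0.39 / (1 + 0.39)
       = 0.7800 / 1.3900 = 0.5612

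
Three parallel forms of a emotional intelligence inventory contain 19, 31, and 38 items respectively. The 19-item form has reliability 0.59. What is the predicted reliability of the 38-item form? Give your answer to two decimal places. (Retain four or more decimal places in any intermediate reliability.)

Only the ratio of lengths matters: n = 38/19 = 2.0000
r_{38} = n·r / (1 + (n − 1)·r) = 1.1800 / 1.5900 ≈ 0.7421

0.74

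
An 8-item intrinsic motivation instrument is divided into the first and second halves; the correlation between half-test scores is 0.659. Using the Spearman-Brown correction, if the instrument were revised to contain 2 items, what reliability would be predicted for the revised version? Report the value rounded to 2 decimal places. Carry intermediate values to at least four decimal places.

First correct the split-half correlation to full-test reliability: r_full = 2 × 0.659 / (1 + 0.659) ≈ 0.7945
Length factor from 8 to 2 items: n = 2/8 = 0.2500
r_new = n·r_full / (1 + (n − 1)·r_full) = 0.1986 / 0.4041 ≈ 0.4915

0.49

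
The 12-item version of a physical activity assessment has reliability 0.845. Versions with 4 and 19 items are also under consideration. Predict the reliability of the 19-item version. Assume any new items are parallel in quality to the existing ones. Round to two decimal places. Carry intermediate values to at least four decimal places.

Only the ratio of lengths matters: n = 19/12 = 1.5833
r_{19} = n·r / (1 + (n − 1)·r) = 1.3379 / 1.4929 ≈ 0.8962

0.90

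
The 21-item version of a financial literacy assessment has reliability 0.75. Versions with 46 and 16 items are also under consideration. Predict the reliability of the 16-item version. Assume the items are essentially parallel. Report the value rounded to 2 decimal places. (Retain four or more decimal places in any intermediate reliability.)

0.70

Only the ratio of lengths matters: n = 16/21 = 0.7619
r_{16} = n·r / (1 + (n − 1)·r) = 0.5714 / 0.8214 ≈ 0.6956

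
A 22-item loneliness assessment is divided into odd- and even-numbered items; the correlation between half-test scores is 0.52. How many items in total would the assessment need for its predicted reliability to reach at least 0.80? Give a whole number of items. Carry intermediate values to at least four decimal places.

41

r_full = 2(0.52)/(1 + 0.52) = 0.6842
n = r_tgt(1 − r_full) / [r_full(1 − r_tgt)] = 0.80 × 0.3158 / (0.6842 × 0.20) ≈ 1.8462
Required items = 1.8462 × 22 = 40.62, so 41 items.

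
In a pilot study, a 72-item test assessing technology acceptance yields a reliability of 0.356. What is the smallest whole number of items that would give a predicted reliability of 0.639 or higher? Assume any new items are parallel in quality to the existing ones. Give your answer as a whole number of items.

231

Invert Spearman-Brown to solve for n:
n = r*(1 − r) / [ r (1 − r*) ]
n = 0.639 × (1 − 0.356) / [ 0.356 × (1 − 0.639) ]
n = 0.411516 / 0.128516 ≈ 3.2021
Items needed = n × 72 = 3.2021 × 72 ≈ 230.55 → round up to 231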